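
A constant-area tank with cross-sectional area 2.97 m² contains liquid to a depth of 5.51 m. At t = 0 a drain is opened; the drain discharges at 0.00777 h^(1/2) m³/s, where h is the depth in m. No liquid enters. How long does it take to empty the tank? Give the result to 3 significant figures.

1790 s

Unsteady balance on liquid volume: A dh/dt = −0.00777 √h.
∫ h^(−1/2) dh = −(0.00777/A) ∫ dt, giving 2√h = 2√h₀ − (0.00777/A) t.
Set h = 0: 2√h₀ = (0.00777/A) t_empty ⇒ t_empty = 2A√h₀/0.00777.
t_empty = 2·2.97·√5.51/0.00777 = 5.9400·2.3473/0.00777 = 1794.5 s.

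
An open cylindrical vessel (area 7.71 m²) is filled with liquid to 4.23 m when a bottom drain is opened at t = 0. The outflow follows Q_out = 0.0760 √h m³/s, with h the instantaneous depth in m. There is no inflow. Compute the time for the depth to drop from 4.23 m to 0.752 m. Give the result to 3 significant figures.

241 s

Volume balance on the tank: A dh/dt = −0.0760 √h.
∫ h^(−1/2) dh = −(0.0760/A) ∫ dt, giving 2√h = 2√h₀ − (0.0760/A) t.
t = 2A(√h₀ − √h)/0.0760 = 2·7.71·(√4.23 − √0.752)/0.0760
  = 15.420 × (2.0567 − 0.86718) / 0.0760 = 241.35 s.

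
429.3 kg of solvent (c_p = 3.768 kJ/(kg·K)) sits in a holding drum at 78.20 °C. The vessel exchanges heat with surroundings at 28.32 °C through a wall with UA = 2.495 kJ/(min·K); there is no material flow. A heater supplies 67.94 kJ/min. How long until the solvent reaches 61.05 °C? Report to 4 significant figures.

917.7 min

Unsteady energy balance on the tank contents: M c_p dT/dt = −UA(T − T_amb) + Q̇.
τ = M c_p/UA = 648.338 min; T_ss = T_amb + Q̇/UA = 28.32 + 67.94/2.495 = 55.5505 °C.
T(t) = T_ss + (T₀ − T_ss)e^(−t/τ); set T = 61.05:
t = −τ ln[(T − T_ss)/(T₀ − T_ss)] = −648.338 · ln(0.242810) = 917.706 min.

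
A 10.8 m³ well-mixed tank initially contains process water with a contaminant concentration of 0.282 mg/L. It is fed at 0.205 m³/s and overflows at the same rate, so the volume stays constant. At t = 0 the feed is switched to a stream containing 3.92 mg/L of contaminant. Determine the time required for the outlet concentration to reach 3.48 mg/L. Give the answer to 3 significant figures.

Species balance: V dC/dt = Q(C_in − C) ⇒ τ = V/Q = 52.683 s.
C(t) = C_in + (C₀ − C_in) e^(−t/τ). Set C = 3.48 and solve for t:
e^(−t/τ) = (C − C_in)/(C₀ − C_in) = (3.48 − 3.92)/(0.282 − 3.92) = 0.12095
t = −τ ln(…) = 52.683 × 2.1124 = 111.29 s.

111 s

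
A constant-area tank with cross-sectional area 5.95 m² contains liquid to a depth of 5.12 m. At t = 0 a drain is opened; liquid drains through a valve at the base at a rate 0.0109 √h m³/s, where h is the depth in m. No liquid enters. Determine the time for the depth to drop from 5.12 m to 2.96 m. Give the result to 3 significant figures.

592 s

A dh/dt = −Q_out = −0.0109 √h.
Separate and integrate: 2(√h − √h₀) = −(0.0109/A) t.
t = 2A(√h₀ − √h)/0.0109 = 2·5.95·(√5.12 − √2.96)/0.0109
  = 11.900 × (2.2627 − 1.7205) / 0.0109 = 592.03 s.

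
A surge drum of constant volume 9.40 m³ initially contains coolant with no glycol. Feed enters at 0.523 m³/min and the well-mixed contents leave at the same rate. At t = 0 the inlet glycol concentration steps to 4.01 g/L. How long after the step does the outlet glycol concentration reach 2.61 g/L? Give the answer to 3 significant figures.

Species balance on the tank: V dC/dt = Q(C_in − C), so τ = V/Q = 17.973 min.
C(t) = C_in + (C₀ − C_in) e^(−t/τ). Set C = 2.61 and solve for t:
e^(−t/τ) = (C − C_in)/(C₀ − C_in) = (2.61 − 4.01)/(0 − 4.01) = 0.34913
t = −τ ln(…) = 17.973 × 1.0523 = 18.914 min.

18.9 min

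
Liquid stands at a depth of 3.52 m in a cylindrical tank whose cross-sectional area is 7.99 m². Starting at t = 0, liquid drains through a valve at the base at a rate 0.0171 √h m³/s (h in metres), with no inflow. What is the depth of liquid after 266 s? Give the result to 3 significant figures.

Volume balance on the tank: A dh/dt = −0.0171 √h.
This is separable: 2 d(√h)/dt = −0.0171/A, so √h = √h₀ − (0.0171/(2A)) t.
√h = √3.52 − 0.0171·266/(2·7.99) = 1.8762 − 0.28464 = 1.5915.
h = 1.5915² = 2.5329 m.

2.53 m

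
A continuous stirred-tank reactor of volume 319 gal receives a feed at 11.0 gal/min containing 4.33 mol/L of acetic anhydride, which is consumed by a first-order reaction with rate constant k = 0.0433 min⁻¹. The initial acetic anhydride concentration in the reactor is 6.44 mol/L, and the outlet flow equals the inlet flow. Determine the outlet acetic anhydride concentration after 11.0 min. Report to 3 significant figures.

Species balance: V dC/dt = Q C_in − Q C − k V C.
dC/dt = (Q/V) C_in − (Q/V + k) C; effective rate a = Q/V + k = 0.034483 + 0.0433 = 0.077783 min⁻¹.
C_ss = Q C_in/(Q + kV) = 1.9196 mol/L; C(t) = C_ss + (C₀ − C_ss) e^(−a t).
C(11.0) = 1.9196 + (4.5204)·e^(−0.077783·11.0) = 1.9196 + (4.5204)·0.42502 = 3.8409 mol/L.

3.84 mol/L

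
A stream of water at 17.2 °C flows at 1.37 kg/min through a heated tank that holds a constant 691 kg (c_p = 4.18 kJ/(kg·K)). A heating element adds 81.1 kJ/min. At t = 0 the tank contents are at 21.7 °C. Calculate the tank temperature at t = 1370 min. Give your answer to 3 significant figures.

30.7 °C

Energy balance: M c_p dT/dt = ṁ c_p (T_in − T) + 81.1.
Rearrange: dT/dt = (T_ss − T)/τ with τ = M/ṁ = 504.38 min and T_ss = T_in + Q̇/(ṁ c_p) = 31.362 °C.
T approaches T_ss exponentially: T(t) = T_ss + (T₀ − T_ss) e^(−t/τ).
T(1370) = 31.362 + (-9.6620)·e^(−1370/504.38) = 31.362 + (-9.6620)·0.066125 = 30.723 °C.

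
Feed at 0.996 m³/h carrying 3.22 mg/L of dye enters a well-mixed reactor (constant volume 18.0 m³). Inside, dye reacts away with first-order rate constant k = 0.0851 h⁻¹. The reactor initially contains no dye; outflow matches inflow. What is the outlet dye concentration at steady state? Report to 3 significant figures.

1.27 mg/L

Accumulation = in − out − consumed: V dC/dt = Q C_in − Q C − k V C.
Steady state (dC/dt = 0): C_ss = Q C_in/(Q + kV) = C_in/(1 + kV/Q).
C_ss = 0.996·3.22/(0.996 + 0.0851·18.0) = 3.2071/2.5278 = 1.2687 mg/L.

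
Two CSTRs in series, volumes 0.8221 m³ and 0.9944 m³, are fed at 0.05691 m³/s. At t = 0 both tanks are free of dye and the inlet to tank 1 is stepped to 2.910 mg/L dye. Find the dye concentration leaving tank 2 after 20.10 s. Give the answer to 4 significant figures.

1.047 mg/L

Species balance on tank i: dCᵢ/dt = (Cᵢ₋₁ − Cᵢ)/τᵢ with τᵢ = Vᵢ/Q.
τ₁ = 0.8221/0.05691 = 14.4456 s; τ₂ = 0.9944/0.05691 = 17.4732 s.
Solving the cascade with C₁(0)=C₂(0)=0 gives C₂(t) = C_in[1 − (τ₁ e^(−t/τ₁) − τ₂ e^(−t/τ₂))/(τ₁ − τ₂)].
At t = 20.10: e^(−t/τ₁) = 0.248720, e^(−t/τ₂) = 0.316531.
C₂ = 2.910·[1 − (14.4456·0.248720 − 17.4732·0.316531)/(-3.02759)] = 2.910·0.359920 = 1.04737 mg/L.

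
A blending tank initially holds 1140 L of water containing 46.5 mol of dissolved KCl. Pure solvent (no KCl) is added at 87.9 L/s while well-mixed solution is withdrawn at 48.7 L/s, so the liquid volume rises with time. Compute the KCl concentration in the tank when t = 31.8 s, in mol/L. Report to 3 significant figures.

0.00778 mol/L

Let m(t) be the amount of KCl. Volume: V(t) = V₀ + (Q_in − Q_out) t = 1140 + 39.200 t; V(31.8) = 2386.6 L.
No KCl enters, so dm/dt = −Q_out · (m/V).
Separate: dm/m = −Q_out dt/V(t) ⇒ ln(m/m₀) = −(Q_out/(Q_in−Q_out)) ln(V/V₀).
m = m₀ (V₀/V)^(Q_out/(Q_in−Q_out)) = 46.5 × (1140/2386.6)^(1.2423) = 18.571 mol.
C = m/V = 18.571/2386.6 = 0.0077813 mol/L.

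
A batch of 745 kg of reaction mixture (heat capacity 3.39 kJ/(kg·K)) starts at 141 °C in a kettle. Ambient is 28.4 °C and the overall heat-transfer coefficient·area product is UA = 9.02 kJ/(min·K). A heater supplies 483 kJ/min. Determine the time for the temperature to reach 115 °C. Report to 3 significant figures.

162 min

Lumped-capacitance energy balance: M c_p dT/dt = UA(T_amb − T) + Q̇.
τ = M c_p/UA = 279.99 min; T_ss = T_amb + Q̇/UA = 28.4 + 483/9.02 = 81.948 °C.
T(t) = T_ss + (T₀ − T_ss)e^(−t/τ); set T = 115:
t = −τ ln[(T − T_ss)/(T₀ − T_ss)] = −279.99 · ln(0.55971) = 162.49 min.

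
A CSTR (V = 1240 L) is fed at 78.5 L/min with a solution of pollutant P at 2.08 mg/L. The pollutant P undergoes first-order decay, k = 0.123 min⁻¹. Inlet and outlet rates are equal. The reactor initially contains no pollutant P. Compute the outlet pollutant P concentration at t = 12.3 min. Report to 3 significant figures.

0.635 mg/L

Accumulation = in − out − consumed: V dC/dt = Q C_in − Q C − k V C.
dC/dt = (Q/V) C_in − (Q/V + k) C; effective rate a = Q/V + k = 0.063306 + 0.123 = 0.18631 min⁻¹.
C_ss = Q C_in/(Q + kV) = 0.70678 mg/L; C(t) = C_ss + (C₀ − C_ss) e^(−a t).
C(12.3) = 0.70678 + (-0.70678)·e^(−0.18631·12.3) = 0.70678 + (-0.70678)·0.10111 = 0.63532 mg/L.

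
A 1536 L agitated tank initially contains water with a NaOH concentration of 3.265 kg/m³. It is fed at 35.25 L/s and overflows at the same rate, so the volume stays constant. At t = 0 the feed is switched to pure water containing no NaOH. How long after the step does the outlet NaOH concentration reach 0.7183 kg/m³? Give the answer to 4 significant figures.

Transient balance on the dissolved component: V dC/dt = Q(C_in − C), so τ = V/Q = 43.5745 s.
C(t) = C_in + (C₀ − C_in) e^(−t/τ). Set C = 0.7183 and solve for t:
e^(−t/τ) = (C − C_in)/(C₀ − C_in) = (0.7183 − 0)/(3.265 − 0) = 0.220000
t = −τ ln(…) = 43.5745 × 1.51413 = 65.9773 s.

65.98 s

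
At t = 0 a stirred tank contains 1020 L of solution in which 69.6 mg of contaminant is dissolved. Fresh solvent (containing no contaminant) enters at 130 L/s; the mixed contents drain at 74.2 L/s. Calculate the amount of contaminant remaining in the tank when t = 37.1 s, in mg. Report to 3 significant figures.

Let m(t) be the amount of contaminant. Volume: V(t) = V₀ + (Q_in − Q_out) t = 1020 + 55.800 t; V(37.1) = 3090.2 L.
Species balance (pure solvent in): dm/dt = −Q_out · m/V(t).
Separate: dm/m = −Q_out dt/V(t) ⇒ ln(m/m₀) = −(Q_out/(Q_in−Q_out)) ln(V/V₀).
m = m₀ (V₀/V)^(Q_out/(Q_in−Q_out)) = 69.6 × (1020/3090.2)^(1.3297) = 15.940 mg.

15.9 mg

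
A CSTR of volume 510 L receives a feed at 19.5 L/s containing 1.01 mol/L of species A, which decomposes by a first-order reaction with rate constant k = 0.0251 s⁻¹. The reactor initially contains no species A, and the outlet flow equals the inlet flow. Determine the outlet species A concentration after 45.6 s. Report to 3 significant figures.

Accumulation = in − out − consumed: V dC/dt = Q C_in − Q C − k V C.
dC/dt = (Q/V) C_in − (Q/V + k) C; effective rate a = Q/V + k = 0.038235 + 0.0251 = 0.063335 s⁻¹.
C_ss = Q C_in/(Q + kV) = 0.60973 mol/L; C(t) = C_ss + (C₀ − C_ss) e^(−a t).
C(45.6) = 0.60973 + (-0.60973)·e^(−0.063335·45.6) = 0.60973 + (-0.60973)·0.055682 = 0.57578 mol/L.

0.576 mol/L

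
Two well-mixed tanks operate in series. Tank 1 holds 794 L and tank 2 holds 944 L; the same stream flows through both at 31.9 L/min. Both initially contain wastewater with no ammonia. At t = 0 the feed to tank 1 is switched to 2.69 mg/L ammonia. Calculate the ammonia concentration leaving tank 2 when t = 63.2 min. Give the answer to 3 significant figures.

Species balance on tank i: dCᵢ/dt = (Cᵢ₋₁ − Cᵢ)/τᵢ with τᵢ = Vᵢ/Q.
τ₁ = 794/31.9 = 24.890 min; τ₂ = 944/31.9 = 29.592 min.
Solving the cascade with C₁(0)=C₂(0)=0 gives C₂(t) = C_in[1 − (τ₁ e^(−t/τ₁) − τ₂ e^(−t/τ₂))/(τ₁ − τ₂)].
At t = 63.2: e^(−t/τ₁) = 0.078934, e^(−t/τ₂) = 0.11816.
C₂ = 2.69·[1 − (24.890·0.078934 − 29.592·0.11816)/(-4.7022)] = 2.69·0.67418 = 1.8135 mg/L.

1.81 mg/L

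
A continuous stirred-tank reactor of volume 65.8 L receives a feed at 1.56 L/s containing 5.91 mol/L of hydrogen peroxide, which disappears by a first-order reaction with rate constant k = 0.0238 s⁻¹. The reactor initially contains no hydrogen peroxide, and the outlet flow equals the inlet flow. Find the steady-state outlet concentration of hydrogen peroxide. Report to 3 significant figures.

2.95 mol/L

V dC/dt = Q(C_in − C) − k V C.
At steady state: 0 = Q C_in − (Q + kV) C_ss, so C_ss = Q C_in/(Q + kV).
C_ss = 1.56·5.91/(1.56 + 0.0238·65.8) = 9.2196/3.1260 = 2.9493 mol/L.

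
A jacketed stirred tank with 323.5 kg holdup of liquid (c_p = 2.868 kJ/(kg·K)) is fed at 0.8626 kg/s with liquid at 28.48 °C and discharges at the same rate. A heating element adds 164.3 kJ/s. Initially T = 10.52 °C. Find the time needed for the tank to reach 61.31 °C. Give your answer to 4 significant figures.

M c_p dT/dt = ṁ c_p (T_in − T) + Q̇.
τ = M/ṁ = 375.029 s; T_ss = T_in + Q̇/(ṁ c_p) = 94.8924 °C.
T(t) = T_ss + (T₀ − T_ss) e^(−t/τ). Set T = 61.31:
e^(−t/τ) = (61.31 − 94.8924)/(10.52 − 94.8924) = 0.398026
t = −375.029 · ln(0.398026) = 345.491 s.

345.5 s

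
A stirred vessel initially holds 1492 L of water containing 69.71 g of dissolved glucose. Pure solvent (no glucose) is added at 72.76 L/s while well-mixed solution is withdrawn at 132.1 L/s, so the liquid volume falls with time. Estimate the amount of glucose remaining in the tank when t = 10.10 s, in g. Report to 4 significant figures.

22.22 g

Let m(t) be the amount of glucose. Volume: V(t) = V₀ + (Q_in − Q_out) t = 1492 − 59.3400 t; V(10.10) = 892.666 L.
No glucose enters, so dm/dt = −Q_out · (m/V).
Separate: dm/m = −Q_out dt/V(t) ⇒ ln(m/m₀) = −(Q_out/(Q_in−Q_out)) ln(V/V₀).
m = m₀ (V₀/V)^(Q_out/(Q_in−Q_out)) = 69.71 × (1492/892.666)^(-2.22615) = 22.2170 g.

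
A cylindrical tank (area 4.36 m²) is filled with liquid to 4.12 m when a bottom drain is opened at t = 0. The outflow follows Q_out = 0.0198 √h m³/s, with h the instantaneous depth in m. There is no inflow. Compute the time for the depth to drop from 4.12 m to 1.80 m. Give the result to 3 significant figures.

303 s

A dh/dt = −Q_out = −0.0198 √h.
Separate and integrate: 2(√h − √h₀) = −(0.0198/A) t.
t = 2A(√h₀ − √h)/0.0198 = 2·4.36·(√4.12 − √1.80)/0.0198
  = 8.7200 × (2.0298 − 1.3416) / 0.0198 = 303.06 s.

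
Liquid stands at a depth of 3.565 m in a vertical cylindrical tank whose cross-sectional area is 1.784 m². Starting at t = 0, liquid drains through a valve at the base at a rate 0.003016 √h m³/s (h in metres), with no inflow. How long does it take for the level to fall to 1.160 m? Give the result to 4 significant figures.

With no inflow, A dh/dt = −0.003016 √h.
Separate and integrate: 2(√h − √h₀) = −(0.003016/A) t.
t = 2A(√h₀ − √h)/0.003016 = 2·1.784·(√3.565 − √1.160)/0.003016
  = 3.56800 × (1.88812 − 1.07703) / 0.003016 = 959.536 s.

959.5 s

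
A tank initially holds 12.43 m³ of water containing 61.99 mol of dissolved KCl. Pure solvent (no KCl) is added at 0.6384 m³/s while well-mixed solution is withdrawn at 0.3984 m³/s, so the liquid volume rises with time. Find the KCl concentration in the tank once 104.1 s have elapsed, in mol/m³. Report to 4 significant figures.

Let m(t) be the amount of KCl. Volume: V(t) = V₀ + (Q_in − Q_out) t = 12.43 + 0.240000 t; V(104.1) = 37.4140 m³.
Solute balance: dm/dt = 0 − Q_out C = −Q_out m/V(t).
Separate: dm/m = −Q_out dt/V(t) ⇒ ln(m/m₀) = −(Q_out/(Q_in−Q_out)) ln(V/V₀).
m = m₀ (V₀/V)^(Q_out/(Q_in−Q_out)) = 61.99 × (12.43/37.4140)^(1.66000) = 9.95192 mol.
C = m/V = 9.95192/37.4140 = 0.265995 mol/m³.

0.2660 mol/m³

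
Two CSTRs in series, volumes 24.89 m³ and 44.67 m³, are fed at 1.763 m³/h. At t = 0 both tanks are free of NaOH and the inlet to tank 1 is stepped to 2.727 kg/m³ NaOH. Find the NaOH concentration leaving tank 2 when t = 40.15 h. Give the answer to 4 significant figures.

1.664 kg/m³

Species balance on tank i: dCᵢ/dt = (Cᵢ₋₁ − Cᵢ)/τᵢ with τᵢ = Vᵢ/Q.
τ₁ = 24.89/1.763 = 14.1180 h; τ₂ = 44.67/1.763 = 25.3375 h.
Solving the cascade with C₁(0)=C₂(0)=0 gives C₂(t) = C_in[1 − (τ₁ e^(−t/τ₁) − τ₂ e^(−t/τ₂))/(τ₁ − τ₂)].
At t = 40.15: e^(−t/τ₁) = 0.0581988, e^(−t/τ₂) = 0.205028.
C₂ = 2.727·[1 − (14.1180·0.0581988 − 25.3375·0.205028)/(-11.2195)] = 2.727·0.610210 = 1.66404 kg/m³.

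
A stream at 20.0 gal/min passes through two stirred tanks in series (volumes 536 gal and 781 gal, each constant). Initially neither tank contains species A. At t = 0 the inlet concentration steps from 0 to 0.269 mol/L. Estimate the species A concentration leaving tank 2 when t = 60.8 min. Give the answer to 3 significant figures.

Species balance on tank i: dCᵢ/dt = (Cᵢ₋₁ − Cᵢ)/τᵢ with τᵢ = Vᵢ/Q.
τ₁ = 536/20.0 = 26.800 min; τ₂ = 781/20.0 = 39.050 min.
Solving the cascade with C₁(0)=C₂(0)=0 gives C₂(t) = C_in[1 − (τ₁ e^(−t/τ₁) − τ₂ e^(−t/τ₂))/(τ₁ − τ₂)].
At t = 60.8: e^(−t/τ₁) = 0.10345, e^(−t/τ₂) = 0.21077.
C₂ = 0.269·[1 − (26.800·0.10345 − 39.050·0.21077)/(-12.250)] = 0.269·0.55444 = 0.14914 mol/L.

0.149 mol/L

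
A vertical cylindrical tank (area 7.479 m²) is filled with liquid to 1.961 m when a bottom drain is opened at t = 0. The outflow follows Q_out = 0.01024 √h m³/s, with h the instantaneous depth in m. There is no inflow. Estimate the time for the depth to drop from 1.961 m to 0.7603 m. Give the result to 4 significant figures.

771.9 s

A dh/dt = −Q_out = −0.01024 √h.
This is separable: 2 d(√h)/dt = −0.01024/A, so √h = √h₀ − (0.01024/(2A)) t.
t = 2A(√h₀ − √h)/0.01024 = 2·7.479·(√1.961 − √0.7603)/0.01024
  = 14.9580 × (1.40036 − 0.871952) / 0.01024 = 771.864 s.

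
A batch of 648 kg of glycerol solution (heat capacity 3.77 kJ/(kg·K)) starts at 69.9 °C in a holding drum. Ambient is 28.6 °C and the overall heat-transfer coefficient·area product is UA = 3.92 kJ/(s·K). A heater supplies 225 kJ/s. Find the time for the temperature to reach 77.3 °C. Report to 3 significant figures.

384 s

Heat balance on the well-mixed liquid: M c_p dT/dt = −UA(T − T_amb) + Q̇.
τ = M c_p/UA = 623.20 s; T_ss = T_amb + Q̇/UA = 28.6 + 225/3.92 = 85.998 °C.
T(t) = T_ss + (T₀ − T_ss)e^(−t/τ); set T = 77.3:
t = −τ ln[(T − T_ss)/(T₀ − T_ss)] = −623.20 · ln(0.54031) = 383.65 s.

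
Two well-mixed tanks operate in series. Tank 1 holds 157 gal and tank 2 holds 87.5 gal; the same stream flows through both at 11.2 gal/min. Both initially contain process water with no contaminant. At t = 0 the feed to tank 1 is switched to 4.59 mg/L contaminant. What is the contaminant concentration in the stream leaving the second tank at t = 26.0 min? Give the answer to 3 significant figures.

Time constants: τᵢ = Vᵢ/Q for each well-mixed tank.
τ₁ = 157/11.2 = 14.018 min; τ₂ = 87.5/11.2 = 7.8125 min.
Tank 1: C₁ = C_in(1 − e^(−t/τ₁)). Tank 2 (τ₁ ≠ τ₂): C₂ = C_in[1 − (τ₁ e^(−t/τ₁) − τ₂ e^(−t/τ₂))/(τ₁ − τ₂)].
At t = 26.0: e^(−t/τ₁) = 0.15649, e^(−t/τ₂) = 0.035865.
C₂ = 4.59·[1 − (14.018·0.15649 − 7.8125·0.035865)/(6.2054)] = 4.59·0.69165 = 3.1747 mg/L.

3.17 mg/L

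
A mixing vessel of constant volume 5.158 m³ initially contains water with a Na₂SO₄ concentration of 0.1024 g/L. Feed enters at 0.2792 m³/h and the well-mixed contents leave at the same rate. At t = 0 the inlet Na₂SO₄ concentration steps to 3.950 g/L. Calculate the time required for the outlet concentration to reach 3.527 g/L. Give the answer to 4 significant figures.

40.79 h

Species balance: V dC/dt = Q(C_in − C) ⇒ τ = V/Q = 18.4742 h.
C(t) = C_in + (C₀ − C_in) e^(−t/τ). Set C = 3.527 and solve for t:
e^(−t/τ) = (C − C_in)/(C₀ − C_in) = (3.527 − 3.950)/(0.1024 − 3.950) = 0.109939
t = −τ ln(…) = 18.4742 × 2.20783 = 40.7880 h.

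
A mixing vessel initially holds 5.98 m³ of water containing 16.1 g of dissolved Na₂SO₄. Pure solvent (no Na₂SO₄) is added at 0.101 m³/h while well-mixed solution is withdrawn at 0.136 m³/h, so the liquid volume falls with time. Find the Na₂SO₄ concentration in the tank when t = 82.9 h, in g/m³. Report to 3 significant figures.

Total volume: dV/dt = Q_in − Q_out = -0.035000 m³/h, so V(t) = 5.98 − 0.035000 t and V(82.9) = 3.0785 m³.
No Na₂SO₄ enters, so dm/dt = −Q_out · (m/V).
dm/m = −Q_out dt/(V₀ − 0.035000 t); integrating gives ln(m/m₀) = −(Q_out/(Q_in−Q_out)) ln(V/V₀).
m = m₀ (V₀/V)^(Q_out/(Q_in−Q_out)) = 16.1 × (5.98/3.0785)^(-3.8857) = 1.2199 g.
C = m/V = 1.2199/3.0785 = 0.39627 g/m³.

0.396 g/m³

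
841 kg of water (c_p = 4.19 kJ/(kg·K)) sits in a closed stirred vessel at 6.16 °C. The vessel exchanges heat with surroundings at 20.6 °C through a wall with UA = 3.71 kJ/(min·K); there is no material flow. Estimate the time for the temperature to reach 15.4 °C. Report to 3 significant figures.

Unsteady energy balance on the tank contents: M c_p dT/dt = −UA(T − T_amb).
τ = M c_p/UA = 949.81 min; T_ss = T_amb = 20.600 °C.
T(t) = T_ss + (T₀ − T_ss)e^(−t/τ); set T = 15.4:
t = −τ ln[(T − T_ss)/(T₀ − T_ss)] = −949.81 · ln(0.36011) = 970.08 min.

970 min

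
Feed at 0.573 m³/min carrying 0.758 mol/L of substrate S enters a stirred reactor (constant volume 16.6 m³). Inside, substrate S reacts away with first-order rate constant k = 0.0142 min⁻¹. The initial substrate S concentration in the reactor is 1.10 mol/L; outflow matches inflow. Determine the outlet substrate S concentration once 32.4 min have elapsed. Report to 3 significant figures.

0.653 mol/L

V dC/dt = Q(C_in − C) − k V C.
This is linear with rate a = Q/V + k = 0.048718 min⁻¹.
C_ss = Q C_in/(Q + kV) = 0.53706 mol/L; C(t) = C_ss + (C₀ − C_ss) e^(−a t).
C(32.4) = 0.53706 + (0.56294)·e^(−0.048718·32.4) = 0.53706 + (0.56294)·0.20629 = 0.65319 mol/L.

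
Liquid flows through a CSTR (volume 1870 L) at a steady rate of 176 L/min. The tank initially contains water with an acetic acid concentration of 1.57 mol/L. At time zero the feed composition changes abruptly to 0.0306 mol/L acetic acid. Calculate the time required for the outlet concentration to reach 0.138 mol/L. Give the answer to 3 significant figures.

Unsteady species balance (constant V, well mixed): V dC/dt = Q(C_in − C), so τ = V/Q = 10.625 min.
C(t) = C_in + (C₀ − C_in) e^(−t/τ). Set C = 0.138 and solve for t:
e^(−t/τ) = (C − C_in)/(C₀ − C_in) = (0.138 − 0.0306)/(1.57 − 0.0306) = 0.069767
t = −τ ln(…) = 10.625 × 2.6626 = 28.290 min.

28.3 min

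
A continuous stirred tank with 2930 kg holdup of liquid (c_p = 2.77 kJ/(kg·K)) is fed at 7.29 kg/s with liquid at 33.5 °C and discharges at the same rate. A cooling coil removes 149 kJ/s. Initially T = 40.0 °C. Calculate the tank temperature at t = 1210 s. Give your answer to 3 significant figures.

M c_p dT/dt = ṁ c_p (T_in − T) − Q̇.
τ = M/ṁ = 401.92 s; T_ss = T_in − Q̇/(ṁ c_p) = 33.5 − 149/(7.29·2.77) = 26.121 °C.
This is linear first-order; T(t) = T_ss + (T₀ − T_ss) e^(−t/τ).
T(1210) = 26.121 + (13.879)·e^(−1210/401.92) = 26.121 + (13.879)·0.049265 = 26.805 °C.

26.8 °C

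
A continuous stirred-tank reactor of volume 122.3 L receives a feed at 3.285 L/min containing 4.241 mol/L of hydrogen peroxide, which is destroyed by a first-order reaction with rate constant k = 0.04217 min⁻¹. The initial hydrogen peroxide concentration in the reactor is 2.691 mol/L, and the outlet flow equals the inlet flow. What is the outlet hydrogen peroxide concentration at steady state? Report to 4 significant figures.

Accumulation = in − out − consumed: V dC/dt = Q C_in − Q C − k V C.
At steady state: 0 = Q C_in − (Q + kV) C_ss, so C_ss = Q C_in/(Q + kV).
C_ss = 3.285·4.241/(3.285 + 0.04217·122.3) = 13.9317/8.44239 = 1.65021 mol/L.

1.650 mol/L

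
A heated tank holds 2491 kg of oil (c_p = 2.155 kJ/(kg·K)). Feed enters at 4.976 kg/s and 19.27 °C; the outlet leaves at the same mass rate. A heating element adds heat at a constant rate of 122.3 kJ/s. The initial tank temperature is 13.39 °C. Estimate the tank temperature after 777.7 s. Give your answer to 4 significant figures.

M c_p dT/dt = ṁ c_p (T_in − T) + Q̇.
Rearrange: dT/dt = (T_ss − T)/τ with τ = M/ṁ = 500.603 s and T_ss = T_in + Q̇/(ṁ c_p) = 30.6751 °C.
Solution: T(t) = T_ss + (T₀ − T_ss) e^(−t/τ).
T(777.7) = 30.6751 + (-17.2851)·e^(−777.7/500.603) = 30.6751 + (-17.2851)·0.211501 = 27.0193 °C.

27.02 °C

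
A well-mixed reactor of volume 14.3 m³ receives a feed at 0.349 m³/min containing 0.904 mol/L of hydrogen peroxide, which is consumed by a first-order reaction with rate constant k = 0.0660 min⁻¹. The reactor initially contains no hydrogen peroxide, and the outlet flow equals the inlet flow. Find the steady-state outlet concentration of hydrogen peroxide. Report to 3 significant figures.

Accumulation = in − out − consumed: V dC/dt = Q C_in − Q C − k V C.
At steady state: 0 = Q C_in − (Q + kV) C_ss, so C_ss = Q C_in/(Q + kV).
C_ss = 0.349·0.904/(0.349 + 0.0660·14.3) = 0.31550/1.2928 = 0.24404 mol/L.

0.244 mol/L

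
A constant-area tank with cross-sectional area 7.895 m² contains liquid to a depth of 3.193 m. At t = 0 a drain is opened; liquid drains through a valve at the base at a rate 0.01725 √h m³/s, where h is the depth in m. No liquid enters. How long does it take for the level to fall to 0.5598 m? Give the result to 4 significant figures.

With no inflow, A dh/dt = −0.01725 √h.
Separate and integrate: 2(√h − √h₀) = −(0.01725/A) t.
t = 2A(√h₀ − √h)/0.01725 = 2·7.895·(√3.193 − √0.5598)/0.01725
  = 15.7900 × (1.78690 − 0.748198) / 0.01725 = 950.786 s.

950.8 s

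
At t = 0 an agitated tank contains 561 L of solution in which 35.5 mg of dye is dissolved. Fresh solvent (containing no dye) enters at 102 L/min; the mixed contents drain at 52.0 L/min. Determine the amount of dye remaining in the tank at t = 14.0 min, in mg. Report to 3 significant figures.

Let m(t) be the amount of dye. Volume: V(t) = V₀ + (Q_in − Q_out) t = 561 + 50.000 t; V(14.0) = 1261.0 L.
Solute balance: dm/dt = 0 − Q_out C = −Q_out m/V(t).
dm/m = −Q_out dt/(V₀ + 50.000 t); integrating gives ln(m/m₀) = −(Q_out/(Q_in−Q_out)) ln(V/V₀).
m = m₀ (V₀/V)^(Q_out/(Q_in−Q_out)) = 35.5 × (561/1261.0)^(1.0400) = 15.290 mg.

15.3 mg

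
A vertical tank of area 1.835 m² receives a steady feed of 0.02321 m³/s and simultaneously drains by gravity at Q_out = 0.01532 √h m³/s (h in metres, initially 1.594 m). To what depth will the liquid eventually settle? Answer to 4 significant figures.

A dh/dt = Q_in − 0.01532 √h. Steady state requires inflow = outflow:
Q_in = 0.01532 √h_ss ⇒ √h_ss = 0.02321/0.01532 = 1.51501.
h_ss = 1.51501² = 2.29526 m. (Since h₀ = 1.594 m < h_ss, the level will rise toward this value.)

2.295 m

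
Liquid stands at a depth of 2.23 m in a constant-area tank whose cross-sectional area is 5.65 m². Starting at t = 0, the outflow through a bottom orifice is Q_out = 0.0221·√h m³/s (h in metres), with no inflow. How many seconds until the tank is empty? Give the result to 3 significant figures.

764 s

Accumulation of liquid (constant cross-section A): A dh/dt = −0.0221 √h.
This is separable: 2 d(√h)/dt = −0.0221/A, so √h = √h₀ − (0.0221/(2A)) t.
Tank is empty when √h = 0: t_empty = 2A√h₀/0.0221.
t_empty = 2·5.65·√2.23/0.0221 = 11.300·1.4933/0.0221 = 763.55 s.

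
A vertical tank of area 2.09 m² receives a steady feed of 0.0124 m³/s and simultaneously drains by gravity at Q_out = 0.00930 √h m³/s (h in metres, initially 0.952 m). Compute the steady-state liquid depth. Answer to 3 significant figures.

Level balance: A dh/dt = 0.0124 − 0.00930 √h. Setting dh/dt = 0:
Q_in = 0.00930 √h_ss ⇒ √h_ss = 0.0124/0.00930 = 1.3333.
h_ss = 1.3333² = 1.7778 m. (Since h₀ = 0.952 m < h_ss, the level will rise toward this value.)

1.78 m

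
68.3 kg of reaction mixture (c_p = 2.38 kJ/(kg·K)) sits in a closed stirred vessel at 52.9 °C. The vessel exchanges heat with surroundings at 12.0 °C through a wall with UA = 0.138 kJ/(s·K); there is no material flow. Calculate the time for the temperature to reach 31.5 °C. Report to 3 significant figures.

Heat balance on the well-mixed liquid: M c_p dT/dt = −UA(T − T_amb).
τ = M c_p/UA = 1177.9 s; T_ss = T_amb = 12.000 °C.
T(t) = T_ss + (T₀ − T_ss)e^(−t/τ); set T = 31.5:
t = −τ ln[(T − T_ss)/(T₀ − T_ss)] = −1177.9 · ln(0.47677) = 872.51 s.

873 s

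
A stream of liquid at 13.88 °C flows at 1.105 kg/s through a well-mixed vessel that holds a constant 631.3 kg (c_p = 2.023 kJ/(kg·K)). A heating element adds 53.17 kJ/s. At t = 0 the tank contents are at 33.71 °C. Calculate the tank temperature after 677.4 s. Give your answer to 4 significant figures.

First-law balance (no shaft work): M c_p dT/dt = ṁ c_p (T_in − T) + 53.17.
Rearrange: dT/dt = (T_ss − T)/τ with τ = M/ṁ = 571.312 s and T_ss = T_in + Q̇/(ṁ c_p) = 37.6653 °C.
Integrating: T(t) = T_ss + (T₀ − T_ss) e^(−t/τ).
T(677.4) = 37.6653 + (-3.95529)·e^(−677.4/571.312) = 37.6653 + (-3.95529)·0.305535 = 36.4568 °C.

36.46 °C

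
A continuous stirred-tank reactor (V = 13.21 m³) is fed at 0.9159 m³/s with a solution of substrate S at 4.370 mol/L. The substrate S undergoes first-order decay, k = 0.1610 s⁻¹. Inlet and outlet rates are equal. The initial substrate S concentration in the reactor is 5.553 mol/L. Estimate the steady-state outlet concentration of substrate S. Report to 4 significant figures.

V dC/dt = Q(C_in − C) − k V C.
Steady state (dC/dt = 0): C_ss = Q C_in/(Q + kV) = C_in/(1 + kV/Q).
C_ss = 0.9159·4.370/(0.9159 + 0.1610·13.21) = 4.00248/3.04271 = 1.31543 mol/L.

1.315 mol/L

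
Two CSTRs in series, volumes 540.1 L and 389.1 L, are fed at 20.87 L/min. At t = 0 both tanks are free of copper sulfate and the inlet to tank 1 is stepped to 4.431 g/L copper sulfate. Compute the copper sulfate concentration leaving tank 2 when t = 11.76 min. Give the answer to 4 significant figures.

Time constants: τᵢ = Vᵢ/Q for each well-mixed tank.
τ₁ = 540.1/20.87 = 25.8793 min; τ₂ = 389.1/20.87 = 18.6440 min.
Solving the cascade with C₁(0)=C₂(0)=0 gives C₂(t) = C_in[1 − (τ₁ e^(−t/τ₁) − τ₂ e^(−t/τ₂))/(τ₁ − τ₂)].
At t = 11.76: e^(−t/τ₁) = 0.634817, e^(−t/τ₂) = 0.532184.
C₂ = 4.431·[1 − (25.8793·0.634817 − 18.6440·0.532184)/(7.23527)] = 4.431·0.100715 = 0.446266 g/L.

0.4463 g/L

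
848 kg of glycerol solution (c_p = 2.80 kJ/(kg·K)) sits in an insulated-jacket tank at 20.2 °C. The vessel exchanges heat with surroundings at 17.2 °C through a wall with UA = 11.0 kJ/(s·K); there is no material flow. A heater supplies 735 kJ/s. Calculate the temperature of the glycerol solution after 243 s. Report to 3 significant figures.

63.3 °C

Energy balance: M c_p dT/dt = −UA(T − T_amb) + Q̇.
dT/dt = (T_ss − T)/τ with T_ss = T_amb + Q̇/UA = 17.2 + 735/11.0 = 84.018 °C, τ = M c_p/UA = 848·2.80/11.0 = 215.85 s.
T approaches T_ss exponentially: T(t) = T_ss + (T₀ − T_ss) e^(−t/τ).
T(243) = 84.018 + (-63.818)·0.32441 = 63.315 °C.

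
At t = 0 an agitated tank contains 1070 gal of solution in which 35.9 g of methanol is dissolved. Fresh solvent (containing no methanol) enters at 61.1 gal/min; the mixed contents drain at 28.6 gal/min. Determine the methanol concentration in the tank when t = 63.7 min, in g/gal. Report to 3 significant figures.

Total volume: dV/dt = Q_in − Q_out = 32.500 gal/min, so V(t) = 1070 + 32.500 t and V(63.7) = 3140.2 gal.
Solute balance: dm/dt = 0 − Q_out C = −Q_out m/V(t).
dm/m = −Q_out dt/(V₀ + 32.500 t); integrating gives ln(m/m₀) = −(Q_out/(Q_in−Q_out)) ln(V/V₀).
m = m₀ (V₀/V)^(Q_out/(Q_in−Q_out)) = 35.9 × (1070/3140.2)^(0.88000) = 13.920 g.
C = m/V = 13.920/3140.2 = 0.0044326 g/gal.

0.00443 g/gal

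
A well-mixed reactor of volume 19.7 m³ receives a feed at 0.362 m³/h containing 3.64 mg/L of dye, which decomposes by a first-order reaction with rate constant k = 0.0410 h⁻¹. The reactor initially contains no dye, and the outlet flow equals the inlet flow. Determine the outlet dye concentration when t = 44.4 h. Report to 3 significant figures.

Species balance: V dC/dt = Q C_in − Q C − k V C.
dC/dt = (Q/V) C_in − (Q/V + k) C; effective rate a = Q/V + k = 0.018376 + 0.0410 = 0.059376 h⁻¹.
C_ss = Q C_in/(Q + kV) = 1.1265 mg/L; C(t) = C_ss + (C₀ − C_ss) e^(−a t).
C(44.4) = 1.1265 + (-1.1265)·e^(−0.059376·44.4) = 1.1265 + (-1.1265)·0.071627 = 1.0458 mg/L.

1.05 mg/L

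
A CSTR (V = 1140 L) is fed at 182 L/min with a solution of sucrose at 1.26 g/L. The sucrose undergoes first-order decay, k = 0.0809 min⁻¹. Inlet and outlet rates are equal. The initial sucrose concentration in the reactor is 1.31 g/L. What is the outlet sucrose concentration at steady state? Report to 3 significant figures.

Accumulation = in − out − consumed: V dC/dt = Q C_in − Q C − k V C.
At steady state: 0 = Q C_in − (Q + kV) C_ss, so C_ss = Q C_in/(Q + kV).
C_ss = 182·1.26/(182 + 0.0809·1140) = 229.32/274.23 = 0.83624 g/L.

0.836 g/L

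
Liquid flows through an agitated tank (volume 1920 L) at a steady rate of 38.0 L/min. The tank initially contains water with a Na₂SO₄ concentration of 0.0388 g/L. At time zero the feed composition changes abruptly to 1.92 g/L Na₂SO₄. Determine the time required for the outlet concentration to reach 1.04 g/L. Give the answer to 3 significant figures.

Transient balance on the dissolved component: V dC/dt = Q(C_in − C), so τ = V/Q = 50.526 min.
C(t) = C_in + (C₀ − C_in) e^(−t/τ). Set C = 1.04 and solve for t:
e^(−t/τ) = (C − C_in)/(C₀ − C_in) = (1.04 − 1.92)/(0.0388 − 1.92) = 0.46779
t = −τ ln(…) = 50.526 × 0.75974 = 38.387 min.

38.4 min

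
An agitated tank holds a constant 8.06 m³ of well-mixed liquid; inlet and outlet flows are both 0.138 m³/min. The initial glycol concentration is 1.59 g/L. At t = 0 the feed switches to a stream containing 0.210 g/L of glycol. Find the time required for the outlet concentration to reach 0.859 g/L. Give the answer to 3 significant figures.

Species balance: V dC/dt = Q(C_in − C) ⇒ τ = V/Q = 58.406 min.
C(t) = C_in + (C₀ − C_in) e^(−t/τ). Set C = 0.859 and solve for t:
e^(−t/τ) = (C − C_in)/(C₀ − C_in) = (0.859 − 0.210)/(1.59 − 0.210) = 0.47029
t = −τ ln(…) = 58.406 × 0.75441 = 44.062 min.

44.1 min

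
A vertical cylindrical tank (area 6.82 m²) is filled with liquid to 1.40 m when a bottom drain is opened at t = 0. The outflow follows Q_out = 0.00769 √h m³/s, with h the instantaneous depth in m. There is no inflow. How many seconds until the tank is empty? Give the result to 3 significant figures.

Mass balance (ρ constant): A dh/dt = −0.00769 √h.
Separate and integrate: 2(√h − √h₀) = −(0.00769/A) t.
Set h = 0: 2√h₀ = (0.00769/A) t_empty ⇒ t_empty = 2A√h₀/0.00769.
t_empty = 2·6.82·√1.40/0.00769 = 13.640·1.1832/0.00769 = 2098.7 s.

2100 s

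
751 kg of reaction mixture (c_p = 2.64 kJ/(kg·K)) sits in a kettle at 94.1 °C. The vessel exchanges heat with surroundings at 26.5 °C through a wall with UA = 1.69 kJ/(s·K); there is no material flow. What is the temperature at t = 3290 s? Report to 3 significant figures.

M c_p dT/dt = −UA(T − T_amb).
dT/dt = (T_ss − T)/τ with T_ss = T_amb = 26.500 °C, τ = M c_p/UA = 751·2.64/1.69 = 1173.2 s.
This is linear first-order; T(t) = T_ss + (T₀ − T_ss) e^(−t/τ).
T(3290) = 26.500 + (67.600)·0.060544 = 30.593 °C.

30.6 °C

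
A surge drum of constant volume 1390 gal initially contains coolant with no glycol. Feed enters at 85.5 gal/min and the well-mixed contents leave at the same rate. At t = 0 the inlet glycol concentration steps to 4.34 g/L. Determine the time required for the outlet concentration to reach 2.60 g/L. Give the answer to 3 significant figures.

14.9 min

Species balance: V dC/dt = Q(C_in − C) ⇒ τ = V/Q = 16.257 min.
C(t) = C_in + (C₀ − C_in) e^(−t/τ). Set C = 2.60 and solve for t:
e^(−t/τ) = (C − C_in)/(C₀ − C_in) = (2.60 − 4.34)/(0 − 4.34) = 0.40092
t = −τ ln(…) = 16.257 × 0.91399 = 14.859 min.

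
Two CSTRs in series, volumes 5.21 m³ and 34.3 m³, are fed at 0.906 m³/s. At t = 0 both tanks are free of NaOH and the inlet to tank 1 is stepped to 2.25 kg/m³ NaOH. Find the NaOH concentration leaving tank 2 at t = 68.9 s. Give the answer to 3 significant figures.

Each tank obeys Vᵢ dCᵢ/dt = Q(Cᵢ₋₁ − Cᵢ), so τᵢ = Vᵢ/Q.
τ₁ = 5.21/0.906 = 5.7506 s; τ₂ = 34.3/0.906 = 37.859 s.
Solving the cascade with C₁(0)=C₂(0)=0 gives C₂(t) = C_in[1 − (τ₁ e^(−t/τ₁) − τ₂ e^(−t/τ₂))/(τ₁ − τ₂)].
At t = 68.9: e^(−t/τ₁) = 6.2592e-06, e^(−t/τ₂) = 0.16204.
C₂ = 2.25·[1 − (5.7506·6.2592e-06 − 37.859·0.16204)/(-32.108)] = 2.25·0.80894 = 1.8201 kg/m³.

1.82 kg/m³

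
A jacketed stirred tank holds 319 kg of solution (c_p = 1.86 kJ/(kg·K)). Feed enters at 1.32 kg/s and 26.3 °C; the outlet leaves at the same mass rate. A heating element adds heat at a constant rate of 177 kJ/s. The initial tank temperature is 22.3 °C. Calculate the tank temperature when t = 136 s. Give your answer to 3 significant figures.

Energy balance: M c_p dT/dt = ṁ c_p (T_in − T) + 177.
Rearrange: dT/dt = (T_ss − T)/τ with τ = M/ṁ = 241.67 s and T_ss = T_in + Q̇/(ṁ c_p) = 98.392 °C.
T approaches T_ss exponentially: T(t) = T_ss + (T₀ − T_ss) e^(−t/τ).
T(136) = 98.392 + (-76.092)·e^(−136/241.67) = 98.392 + (-76.092)·0.56964 = 55.047 °C.

55.0 °C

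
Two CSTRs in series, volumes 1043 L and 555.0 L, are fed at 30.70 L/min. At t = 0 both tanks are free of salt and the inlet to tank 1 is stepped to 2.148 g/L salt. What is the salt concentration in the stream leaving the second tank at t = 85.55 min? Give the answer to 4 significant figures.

1.799 g/L

Each tank obeys Vᵢ dCᵢ/dt = Q(Cᵢ₋₁ − Cᵢ), so τᵢ = Vᵢ/Q.
τ₁ = 1043/30.70 = 33.9739 min; τ₂ = 555.0/30.70 = 18.0782 min.
Tank 1: C₁ = C_in(1 − e^(−t/τ₁)). Tank 2 (τ₁ ≠ τ₂): C₂ = C_in[1 − (τ₁ e^(−t/τ₁) − τ₂ e^(−t/τ₂))/(τ₁ − τ₂)].
At t = 85.55: e^(−t/τ₁) = 0.0806121, e^(−t/τ₂) = 0.00880685.
C₂ = 2.148·[1 − (33.9739·0.0806121 − 18.0782·0.00880685)/(15.8958)] = 2.148·0.837724 = 1.79943 g/L.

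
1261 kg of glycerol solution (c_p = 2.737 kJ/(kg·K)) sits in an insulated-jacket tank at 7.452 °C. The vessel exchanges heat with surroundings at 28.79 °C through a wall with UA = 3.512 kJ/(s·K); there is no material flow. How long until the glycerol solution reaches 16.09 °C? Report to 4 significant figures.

Heat balance on the well-mixed liquid: M c_p dT/dt = −UA(T − T_amb).
τ = M c_p/UA = 982.733 s; T_ss = T_amb = 28.7900 °C.
T(t) = T_ss + (T₀ − T_ss)e^(−t/τ); set T = 16.09:
t = −τ ln[(T − T_ss)/(T₀ − T_ss)] = −982.733 · ln(0.595182) = 509.928 s.

509.9 s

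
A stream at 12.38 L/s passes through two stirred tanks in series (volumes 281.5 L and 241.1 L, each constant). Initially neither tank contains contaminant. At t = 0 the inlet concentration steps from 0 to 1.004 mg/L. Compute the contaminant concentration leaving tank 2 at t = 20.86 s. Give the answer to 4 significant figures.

0.2617 mg/L

Species balance on tank i: dCᵢ/dt = (Cᵢ₋₁ − Cᵢ)/τᵢ with τᵢ = Vᵢ/Q.
τ₁ = 281.5/12.38 = 22.7383 s; τ₂ = 241.1/12.38 = 19.4750 s.
Solving the cascade with C₁(0)=C₂(0)=0 gives C₂(t) = C_in[1 − (τ₁ e^(−t/τ₁) − τ₂ e^(−t/τ₂))/(τ₁ − τ₂)].
At t = 20.86: e^(−t/τ₁) = 0.399558, e^(−t/τ₂) = 0.342625.
C₂ = 1.004·[1 − (22.7383·0.399558 − 19.4750·0.342625)/(3.26333)] = 1.004·0.260673 = 0.261715 mg/L.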